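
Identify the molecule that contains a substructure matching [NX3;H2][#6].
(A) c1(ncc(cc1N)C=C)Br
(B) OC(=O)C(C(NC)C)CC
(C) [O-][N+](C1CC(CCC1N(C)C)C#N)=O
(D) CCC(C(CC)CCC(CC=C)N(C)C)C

A

[NX3;H2][#6] describes a trivalent nitrogen with two H attached to carbon (a primary amine).
(A) contains a primary amino group (-NH2), which satisfies every atom and bond constraint.
(B) has an N-methylamino group (-NHCH3) but the nitrogen bears two carbons and only one H (H1), not H2.
(C) has a nitrile (-C#N) but the nitrogen is NX1 (triple-bonded), not NX3 with two H.
(D) has a dimethylamino group (-N(CH3)2) but the nitrogen has H0, not H2.
So the answer is (A).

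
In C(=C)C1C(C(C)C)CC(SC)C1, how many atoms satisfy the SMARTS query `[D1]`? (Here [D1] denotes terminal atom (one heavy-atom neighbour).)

4

The query [D1] means: atom with exactly one heavy-atom neighbour (degree 1).
Check the 12 heavy atoms by environment: 3× C (D2) → no; 4× C (D3) → no; 4× C (D1) → match; 1× S (D2) → no.
That gives 4 matching atoms.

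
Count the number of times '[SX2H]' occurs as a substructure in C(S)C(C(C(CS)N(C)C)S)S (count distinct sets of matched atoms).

[SX2H] is the SMARTS for a thiol: an aliphatic sulfur with two connections, one being H.
The molecule carries 4 separate instances of a thiol (-SH) meeting every constraint; each maps to a distinct set of atoms, giving 4 matches.

4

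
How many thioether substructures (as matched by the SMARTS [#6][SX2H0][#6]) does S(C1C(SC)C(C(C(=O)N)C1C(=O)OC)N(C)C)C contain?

[#6][SX2H0][#6] is the SMARTS for a thioether: an aliphatic sulfur bridging two carbons with no H on the sulfur.
The molecule carries 2 separate instances of a methylthio ether (-SCH3) meeting every constraint; each maps to a distinct set of atoms, giving 2 matches.

2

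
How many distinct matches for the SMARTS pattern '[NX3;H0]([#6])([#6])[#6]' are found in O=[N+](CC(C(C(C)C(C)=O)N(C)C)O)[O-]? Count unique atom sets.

1

[NX3;H0]([#6])([#6])[#6] is the SMARTS for a tertiary amine: a trivalent nitrogen with no H, bonded to three carbons.
Exactly one fragment in the molecule meets all constraints, giving 1 match.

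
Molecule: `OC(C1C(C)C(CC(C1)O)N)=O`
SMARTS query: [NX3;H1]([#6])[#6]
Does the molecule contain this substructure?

No

The pattern [NX3;H1]([#6])[#6] describes a trivalent nitrogen with one H, bonded to two carbons — a secondary amine.
The closest candidate here is a primary amino group (-NH2), but the nitrogen has H2 and only one carbon neighbour. No other fragment satisfies the full query, so there is no match.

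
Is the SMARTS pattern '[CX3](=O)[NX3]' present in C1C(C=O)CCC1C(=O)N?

The pattern [CX3](=O)[NX3] describes a carbonyl carbon bonded to a trivalent nitrogen — an amide.
The molecule carries a primary amide (-C(=O)NH2), whose atoms satisfy every constraint of the query, so the pattern matches.

Yes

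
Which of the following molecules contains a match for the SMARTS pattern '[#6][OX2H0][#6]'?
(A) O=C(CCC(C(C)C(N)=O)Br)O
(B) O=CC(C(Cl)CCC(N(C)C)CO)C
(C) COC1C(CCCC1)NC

C

[#6][OX2H0][#6] describes an aliphatic oxygen bridging two carbons with no H on the oxygen (an ether).
(A) has a carboxylic acid group (-C(=O)OH) but the -OH oxygen has H1; the =O is OX1, not OX2.
(B) has a hydroxyl group (-OH) but the oxygen has H1, not H0 bridging two carbons.
(C) contains a methoxy ether (-OCH3), which satisfies every atom and bond constraint.
So the answer is (C).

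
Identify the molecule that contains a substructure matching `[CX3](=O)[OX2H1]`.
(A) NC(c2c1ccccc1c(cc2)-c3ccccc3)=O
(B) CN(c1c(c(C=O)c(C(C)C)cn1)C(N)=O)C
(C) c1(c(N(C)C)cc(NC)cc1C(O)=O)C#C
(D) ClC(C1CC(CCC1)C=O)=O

C

[CX3](=O)[OX2H1] describes an sp2 carbon double-bonded to O and single-bonded to an -OH oxygen (a carboxylic acid).
(A) has a primary amide (-C(=O)NH2) but the carbonyl is bonded to N, not to an -OH oxygen.
(B) has an aldehyde (-CHO) but there is no singly-bonded oxygen on the carbonyl carbon.
(C) contains a carboxylic acid group (-C(=O)OH), which satisfies every atom and bond constraint.
(D) has an aldehyde (-CHO) but there is no singly-bonded oxygen on the carbonyl carbon.
So the answer is (C).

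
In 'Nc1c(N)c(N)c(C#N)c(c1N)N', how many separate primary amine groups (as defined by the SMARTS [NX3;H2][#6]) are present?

5

[NX3;H2][#6] is the SMARTS for a primary amine: a trivalent nitrogen with two H attached to carbon.
The molecule carries 5 separate instances of a primary amino group (-NH2) meeting every constraint; each maps to a distinct set of atoms, giving 5 matches.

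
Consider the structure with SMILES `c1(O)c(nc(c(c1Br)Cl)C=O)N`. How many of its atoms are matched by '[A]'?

The query [A] means: A matches any aliphatic (non-aromatic) heavy atom.
Check the 12 heavy atoms by environment: 1× n (aromatic) → no; 5× c (aromatic) → no; 1× Br → match; 1× Cl → match; 1× N → match; 2× O → match; 1× C → match.
Summing the matching environments: 1 + 1 + 1 + 2 + 1 = 6 matching atoms.

6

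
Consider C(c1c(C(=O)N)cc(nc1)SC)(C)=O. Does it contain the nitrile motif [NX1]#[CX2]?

No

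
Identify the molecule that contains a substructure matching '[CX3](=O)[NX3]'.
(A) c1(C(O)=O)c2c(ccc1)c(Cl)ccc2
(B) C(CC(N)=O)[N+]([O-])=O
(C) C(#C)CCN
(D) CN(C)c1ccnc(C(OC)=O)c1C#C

B

[CX3](=O)[NX3] describes a carbonyl carbon bonded to a trivalent nitrogen (an amide).
(A) has a carboxylic acid group (-C(=O)OH) but the carbonyl is bonded to O, not to an NX3 nitrogen.
(B) contains a primary amide (-C(=O)NH2), which satisfies every atom and bond constraint.
(C) has a primary amino group (-NH2) but the -NH2 is not attached to a carbonyl carbon.
(D) has a methyl-ester group (-C(=O)OCH3) but the carbonyl is bonded to O, not to an NX3 nitrogen.
So the answer is (B).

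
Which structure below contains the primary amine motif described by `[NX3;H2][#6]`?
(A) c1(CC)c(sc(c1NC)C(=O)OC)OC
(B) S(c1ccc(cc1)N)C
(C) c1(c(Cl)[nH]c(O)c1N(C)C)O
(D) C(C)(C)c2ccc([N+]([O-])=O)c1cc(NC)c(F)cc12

B

[NX3;H2][#6] describes a trivalent nitrogen with two H attached to carbon (a primary amine).
(A) has an N-methylamino group (-NHCH3) but the nitrogen bears two carbons and only one H (H1), not H2.
(B) contains a primary amino group (-NH2), which satisfies every atom and bond constraint.
(C) has a dimethylamino group (-N(CH3)2) but the nitrogen has H0, not H2.
(D) has a nitro group (-[N+](=O)[O-]) but the nitrogen is [N+] with no H, not NX3H2.
So the answer is (B).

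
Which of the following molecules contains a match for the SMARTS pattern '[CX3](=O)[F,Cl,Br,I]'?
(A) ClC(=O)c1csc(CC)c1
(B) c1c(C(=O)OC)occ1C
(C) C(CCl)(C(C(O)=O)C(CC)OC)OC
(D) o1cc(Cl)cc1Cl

A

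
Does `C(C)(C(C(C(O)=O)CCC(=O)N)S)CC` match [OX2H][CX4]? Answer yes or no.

No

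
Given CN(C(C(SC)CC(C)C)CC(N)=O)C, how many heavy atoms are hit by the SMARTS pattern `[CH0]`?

The query [CH0] means: aliphatic carbon with no attached hydrogen.
Check the 15 heavy atoms by environment: 2× C (H2) → no; 3× C (H1) → no; 1× N (H0) → no; 5× C (H3) → no; 1× S (H0) → no; 1× C (H0) → match; 1× O (H0) → no; 1× N (H2) → no.
That gives 1 matching atom.

1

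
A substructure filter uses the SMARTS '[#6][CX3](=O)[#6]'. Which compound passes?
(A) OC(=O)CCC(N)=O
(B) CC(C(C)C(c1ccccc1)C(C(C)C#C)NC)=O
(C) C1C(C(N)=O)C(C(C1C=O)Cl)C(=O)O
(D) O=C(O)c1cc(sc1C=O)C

B

[#6][CX3](=O)[#6] describes a carbonyl carbon (no H) flanked by two carbons (a ketone).
(A) has a carboxylic acid group (-C(=O)OH) but one neighbour of the carbonyl carbon is O, not C.
(B) contains an acetyl/ketone group (-C(=O)CH3), which satisfies every atom and bond constraint.
(C) has a primary amide (-C(=O)NH2) but one neighbour of the carbonyl carbon is N, not C.
(D) has a carboxylic acid group (-C(=O)OH) but one neighbour of the carbonyl carbon is O, not C.
So the answer is (B).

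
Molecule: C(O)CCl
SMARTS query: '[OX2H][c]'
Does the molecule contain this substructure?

No

The pattern [OX2H][c] describes a hydroxyl oxygen attached to an aromatic carbon — a phenol.
The closest candidate here is a hydroxyl group (-OH), but the -OH is on an aliphatic carbon, not an aromatic c. No other fragment satisfies the full query, so there is no match.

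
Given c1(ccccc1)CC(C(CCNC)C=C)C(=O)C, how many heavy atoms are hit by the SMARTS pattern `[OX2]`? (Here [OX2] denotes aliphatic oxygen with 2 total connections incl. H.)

The query [OX2] means: aliphatic oxygen with two total connections — ether, hydroxyl, or ester single-bond O.
Check the 18 heavy atoms by environment: 7× C (X4) → no; 1× N (X3) → no; 3× C (X3) → no; 1× O (X1) → no; 6× c (aromatic, X3) → no.
No environment satisfies the query, so 0 matching atoms.

0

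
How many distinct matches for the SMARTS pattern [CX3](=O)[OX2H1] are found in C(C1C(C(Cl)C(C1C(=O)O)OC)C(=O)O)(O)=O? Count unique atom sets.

[CX3](=O)[OX2H1] is the SMARTS for a carboxylic acid: an sp2 carbon double-bonded to O and single-bonded to an -OH oxygen.
The molecule carries 3 separate instances of a carboxylic acid group (-C(=O)OH) meeting every constraint; each maps to a distinct set of atoms, giving 3 matches.

3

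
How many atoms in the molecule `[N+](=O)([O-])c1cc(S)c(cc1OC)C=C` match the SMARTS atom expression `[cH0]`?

4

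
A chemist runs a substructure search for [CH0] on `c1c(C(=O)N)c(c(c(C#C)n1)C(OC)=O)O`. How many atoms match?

Check the 16 heavy atoms by environment: 1× n (aromatic, H0) → no; 4× c (aromatic, H0) → no; 1× c (aromatic, H1) → no; 3× C (H0) → match; 3× O (H0) → no; 1× C (H3) → no; 1× O (H1) → no; 1× C (H1) → no; 1× N (H2) → no.
That gives 3 matching atoms.

3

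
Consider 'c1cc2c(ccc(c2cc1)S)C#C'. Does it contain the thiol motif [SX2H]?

The pattern [SX2H] describes an aliphatic sulfur with two connections, one being H — a thiol.
The molecule carries a thiol (-SH), whose atoms satisfy every constraint of the query, so the pattern matches.

Yes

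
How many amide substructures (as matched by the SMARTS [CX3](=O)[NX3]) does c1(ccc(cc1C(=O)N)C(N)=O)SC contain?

2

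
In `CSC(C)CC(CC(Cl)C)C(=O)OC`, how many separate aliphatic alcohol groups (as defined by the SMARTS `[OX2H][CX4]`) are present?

0

[OX2H][CX4] is the SMARTS for an aliphatic alcohol: a hydroxyl oxygen bound to an sp3 (X4) carbon.
No fragment in the molecule satisfies every constraint, giving 0 matches.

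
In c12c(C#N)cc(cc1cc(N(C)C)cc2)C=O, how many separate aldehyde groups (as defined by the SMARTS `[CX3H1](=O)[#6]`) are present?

1

[CX3H1](=O)[#6] is the SMARTS for an aldehyde: an sp2 carbon with one H, double-bonded to O and single-bonded to carbon.
Exactly one fragment in the molecule meets all constraints, giving 1 match.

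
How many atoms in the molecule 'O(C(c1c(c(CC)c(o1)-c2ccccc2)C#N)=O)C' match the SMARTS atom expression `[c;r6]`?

6

Check the 19 heavy atoms by environment: 1× o (aromatic, in 5-ring) → no; 4× c (aromatic, in 5-ring) → no; 5× C (acyclic) → no; 1× N (acyclic) → no; 2× O (acyclic) → no; 6× c (aromatic, in 6-ring) → match.
That gives 6 matching atoms.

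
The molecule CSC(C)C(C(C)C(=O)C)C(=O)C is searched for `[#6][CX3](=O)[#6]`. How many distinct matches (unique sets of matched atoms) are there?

[#6][CX3](=O)[#6] is the SMARTS for a ketone: a carbonyl carbon (no H) flanked by two carbons.
The molecule carries 2 separate instances of an acetyl/ketone group (-C(=O)CH3) meeting every constraint; each maps to a distinct set of atoms, giving 2 matches.

2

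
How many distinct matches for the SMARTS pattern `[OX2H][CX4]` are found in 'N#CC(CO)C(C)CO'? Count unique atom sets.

2

[OX2H][CX4] is the SMARTS for an aliphatic alcohol: a hydroxyl oxygen bound to an sp3 (X4) carbon.
The molecule carries 2 separate instances of a hydroxyl group (-OH) meeting every constraint; each maps to a distinct set of atoms, giving 2 matches.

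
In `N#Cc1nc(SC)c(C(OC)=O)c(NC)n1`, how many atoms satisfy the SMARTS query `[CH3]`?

The query [CH3] means: aliphatic carbon with exactly three hydrogens.
Check the 16 heavy atoms by environment: 2× n (aromatic, H0) → no; 4× c (aromatic, H0) → no; 2× C (H0) → no; 2× O (H0) → no; 3× C (H3) → match; 1× N (H1) → no; 1× N (H0) → no; 1× S (H0) → no.
That gives 3 matching atoms.

3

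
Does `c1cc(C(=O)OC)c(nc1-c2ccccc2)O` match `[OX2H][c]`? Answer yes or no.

The pattern [OX2H][c] describes a hydroxyl oxygen attached to an aromatic carbon — a phenol.
The molecule carries a hydroxyl group (-OH), whose atoms satisfy every constraint of the query, so the pattern matches.

Yes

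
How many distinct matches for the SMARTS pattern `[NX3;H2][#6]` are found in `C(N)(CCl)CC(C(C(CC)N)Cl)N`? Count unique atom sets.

3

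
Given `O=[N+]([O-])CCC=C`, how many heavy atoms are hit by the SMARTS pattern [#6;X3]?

2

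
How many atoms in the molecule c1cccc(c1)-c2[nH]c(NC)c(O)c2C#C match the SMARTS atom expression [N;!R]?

1

Check the 16 heavy atoms by environment: 1× n (aromatic, in 5-ring) → no; 4× c (aromatic, in 5-ring) → no; 1× N (acyclic) → match; 3× C (acyclic) → no; 1× O (acyclic) → no; 6× c (aromatic, in 6-ring) → no.
That gives 1 matching atom.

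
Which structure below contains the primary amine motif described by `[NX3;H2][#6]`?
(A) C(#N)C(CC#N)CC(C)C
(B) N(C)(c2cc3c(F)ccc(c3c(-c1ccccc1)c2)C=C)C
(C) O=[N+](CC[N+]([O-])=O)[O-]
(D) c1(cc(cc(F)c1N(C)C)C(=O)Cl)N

D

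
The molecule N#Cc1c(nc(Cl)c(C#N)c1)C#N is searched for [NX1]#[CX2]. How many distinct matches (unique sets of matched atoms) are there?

3

[NX1]#[CX2] is the SMARTS for a nitrile: a nitrogen triple-bonded to a two-connected carbon.
The molecule carries 3 separate instances of a nitrile (-C#N) meeting every constraint; each maps to a distinct set of atoms, giving 3 matches.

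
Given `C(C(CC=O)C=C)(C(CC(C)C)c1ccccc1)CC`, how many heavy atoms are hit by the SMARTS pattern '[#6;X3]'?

Check the 20 heavy atoms by environment: 10× C (X4) → no; 6× c (aromatic, X3) → match; 3× C (X3) → match; 1× O (X1) → no.
Summing the matching environments: 6 + 3 = 9 matching atoms.

9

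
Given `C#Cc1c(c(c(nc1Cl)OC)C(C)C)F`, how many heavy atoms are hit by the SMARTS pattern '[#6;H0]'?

6

The query [#6;H0] means: any carbon with no attached hydrogen.
Check the 15 heavy atoms by environment: 1× n (aromatic, H0) → no; 5× c (aromatic, H0) → match; 1× F (H0) → no; 2× C (H1) → no; 3× C (H3) → no; 1× Cl (H0) → no; 1× O (H0) → no; 1× C (H0) → match.
Summing the matching environments: 5 + 1 = 6 matching atoms.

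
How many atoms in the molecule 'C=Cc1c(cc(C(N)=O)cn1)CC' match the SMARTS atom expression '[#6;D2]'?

The query [#6;D2] means: any carbon bonded to exactly two heavy atoms.
Check the 13 heavy atoms by environment: 1× n (aromatic, D2) → no; 3× c (aromatic, D3) → no; 2× c (aromatic, D2) → match; 2× C (D2) → match; 2× C (D1) → no; 1× C (D3) → no; 1× O (D1) → no; 1× N (D1) → no.
Summing the matching environments: 2 + 2 = 4 matching atoms.

4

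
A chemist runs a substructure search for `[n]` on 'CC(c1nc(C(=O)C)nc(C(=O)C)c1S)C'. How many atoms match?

2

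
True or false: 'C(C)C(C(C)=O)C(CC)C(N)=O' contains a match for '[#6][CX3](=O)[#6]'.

True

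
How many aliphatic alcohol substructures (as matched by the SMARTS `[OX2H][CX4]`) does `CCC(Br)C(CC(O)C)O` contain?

2

[OX2H][CX4] is the SMARTS for an aliphatic alcohol: a hydroxyl oxygen bound to an sp3 (X4) carbon.
The molecule carries 2 separate instances of a hydroxyl group (-OH) meeting every constraint; each maps to a distinct set of atoms, giving 2 matches.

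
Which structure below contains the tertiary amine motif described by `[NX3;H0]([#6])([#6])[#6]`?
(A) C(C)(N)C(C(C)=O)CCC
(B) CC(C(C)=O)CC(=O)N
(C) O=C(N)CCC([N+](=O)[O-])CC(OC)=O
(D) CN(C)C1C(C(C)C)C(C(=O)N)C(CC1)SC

D

[NX3;H0]([#6])([#6])[#6] describes a trivalent nitrogen with no H, bonded to three carbons (a tertiary amine).
(A) has a primary amino group (-NH2) but the nitrogen has H2, not H0 with three carbons.
(B) has a primary amide (-C(=O)NH2) but the amide nitrogen has H2 and only one carbon neighbour.
(C) has a primary amide (-C(=O)NH2) but the amide nitrogen has H2 and only one carbon neighbour.
(D) contains a dimethylamino group (-N(CH3)2), which satisfies every atom and bond constraint.
So the answer is (D).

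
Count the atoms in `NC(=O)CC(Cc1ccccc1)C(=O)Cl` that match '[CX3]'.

The query [CX3] means: C with X3: aliphatic carbon with exactly 3 total connections.
Check the 15 heavy atoms by environment: 3× C (X4) → no; 2× C (X3) → match; 2× O (X1) → no; 1× N (X3) → no; 1× Cl (X1) → no; 6× c (aromatic, X3) → no.
That gives 2 matching atoms.

2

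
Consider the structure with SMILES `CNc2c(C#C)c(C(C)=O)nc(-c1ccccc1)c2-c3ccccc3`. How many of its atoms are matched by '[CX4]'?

2

The query [CX4] means: C with X4: aliphatic carbon with exactly 4 total connections (bonds + H).
Check the 25 heavy atoms by environment: 1× n (aromatic, X2) → no; 17× c (aromatic, X3) → no; 1× N (X3) → no; 2× C (X4) → match; 2× C (X2) → no; 1× C (X3) → no; 1× O (X1) → no.
That gives 2 matching atoms.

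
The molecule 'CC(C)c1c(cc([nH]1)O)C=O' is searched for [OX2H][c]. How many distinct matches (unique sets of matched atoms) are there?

1

[OX2H][c] is the SMARTS for a phenol: a hydroxyl oxygen attached to an aromatic carbon.
Exactly one fragment in the molecule meets all constraints, giving 1 match.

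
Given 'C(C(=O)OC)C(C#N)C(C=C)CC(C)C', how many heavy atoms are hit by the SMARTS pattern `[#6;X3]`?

The query [#6;X3] means: any carbon (aromatic or not) with three total connections.
Check the 15 heavy atoms by environment: 8× C (X4) → no; 3× C (X3) → match; 1× O (X1) → no; 1× O (X2) → no; 1× C (X2) → no; 1× N (X1) → no.
That gives 3 matching atoms.

3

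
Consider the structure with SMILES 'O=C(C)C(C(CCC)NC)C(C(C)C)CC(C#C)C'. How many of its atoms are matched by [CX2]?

2

The query [CX2] means: C with X2: aliphatic carbon with exactly 2 total connections.
Check the 19 heavy atoms by environment: 14× C (X4) → no; 2× C (X2) → match; 1× N (X3) → no; 1× C (X3) → no; 1× O (X1) → no.
That gives 2 matching atoms.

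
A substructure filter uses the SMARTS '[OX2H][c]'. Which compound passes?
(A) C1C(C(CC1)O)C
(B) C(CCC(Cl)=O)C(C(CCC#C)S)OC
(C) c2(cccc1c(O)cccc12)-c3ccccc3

C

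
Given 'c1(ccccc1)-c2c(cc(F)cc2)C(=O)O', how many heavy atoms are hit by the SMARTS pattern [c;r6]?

The query [c;r6] means: aromatic carbon that belongs to a six-membered ring.
Check the 16 heavy atoms by environment: 12× c (aromatic, in 6-ring) → match; 1× C (acyclic) → no; 2× O (acyclic) → no; 1× F (acyclic) → no.
That gives 12 matching atoms.

12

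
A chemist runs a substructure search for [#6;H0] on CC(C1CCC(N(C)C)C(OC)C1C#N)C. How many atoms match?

The query [#6;H0] means: any carbon with no attached hydrogen.
Check the 16 heavy atoms by environment: 5× C (H1) → no; 2× C (H2) → no; 2× N (H0) → no; 5× C (H3) → no; 1× O (H0) → no; 1× C (H0) → match.
That gives 1 matching atom.

1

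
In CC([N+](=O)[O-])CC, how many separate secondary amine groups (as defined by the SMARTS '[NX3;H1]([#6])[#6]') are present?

[NX3;H1]([#6])[#6] is the SMARTS for a secondary amine: a trivalent nitrogen with one H, bonded to two carbons.
No fragment in the molecule satisfies every constraint, giving 0 matches.

0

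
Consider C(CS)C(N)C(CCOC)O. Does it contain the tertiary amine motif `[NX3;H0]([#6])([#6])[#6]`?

No

The pattern [NX3;H0]([#6])([#6])[#6] describes a trivalent nitrogen with no H, bonded to three carbons — a tertiary amine.
The closest candidate here is a primary amino group (-NH2), but the nitrogen has H2, not H0 with three carbons. No other fragment satisfies the full query, so there is no match.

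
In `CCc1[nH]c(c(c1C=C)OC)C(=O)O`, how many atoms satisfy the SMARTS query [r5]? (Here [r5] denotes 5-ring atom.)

5

The query [r5] means: r5 matches atoms in a five-membered ring.
Check the 14 heavy atoms by environment: 1× n (aromatic, in 5-ring) → match; 4× c (aromatic, in 5-ring) → match; 6× C (acyclic) → no; 3× O (acyclic) → no.
Summing the matching environments: 1 + 4 = 5 matching atoms.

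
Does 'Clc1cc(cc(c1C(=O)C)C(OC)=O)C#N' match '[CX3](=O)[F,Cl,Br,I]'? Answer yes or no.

No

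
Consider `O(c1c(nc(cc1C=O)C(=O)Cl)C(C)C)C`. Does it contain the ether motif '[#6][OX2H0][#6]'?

Yes

The pattern [#6][OX2H0][#6] describes an aliphatic oxygen bridging two carbons with no H on the oxygen — an ether.
The molecule carries a methoxy ether (-OCH3), whose atoms satisfy every constraint of the query, so the pattern matches.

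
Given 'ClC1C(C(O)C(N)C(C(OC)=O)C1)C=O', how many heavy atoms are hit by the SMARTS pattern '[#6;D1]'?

1

The query [#6;D1] means: carbon bonded to exactly one heavy atom.
Check the 15 heavy atoms by environment: 6× C (D3) → no; 2× C (D2) → no; 1× N (D1) → no; 3× O (D1) → no; 1× O (D2) → no; 1× C (D1) → match; 1× Cl (D1) → no.
That gives 1 matching atom.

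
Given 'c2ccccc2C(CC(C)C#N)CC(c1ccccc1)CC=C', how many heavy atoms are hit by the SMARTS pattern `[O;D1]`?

0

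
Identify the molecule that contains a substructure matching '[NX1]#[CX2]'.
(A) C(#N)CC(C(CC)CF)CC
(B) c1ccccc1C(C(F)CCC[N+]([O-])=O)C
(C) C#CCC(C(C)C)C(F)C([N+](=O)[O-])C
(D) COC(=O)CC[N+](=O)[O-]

A

[NX1]#[CX2] describes a nitrogen triple-bonded to a two-connected carbon (a nitrile).
(A) contains a nitrile (-C#N), which satisfies every atom and bond constraint.
(B) has a nitro group (-[N+](=O)[O-]) but there is no C#N triple bond.
(C) has a nitro group (-[N+](=O)[O-]) but there is no C#N triple bond.
(D) has a nitro group (-[N+](=O)[O-]) but there is no C#N triple bond.
So the answer is (A).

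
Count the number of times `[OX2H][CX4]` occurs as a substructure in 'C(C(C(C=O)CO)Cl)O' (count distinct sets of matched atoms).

2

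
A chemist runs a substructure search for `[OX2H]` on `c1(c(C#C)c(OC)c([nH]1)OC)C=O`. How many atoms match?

0

The query [OX2H] means: aliphatic oxygen with two connections, one of which is H — an -OH oxygen.
Check the 13 heavy atoms by environment: 1× n (aromatic, H1, X3) → no; 4× c (aromatic, H0, X3) → no; 2× O (H0, X2) → no; 2× C (H3, X4) → no; 1× C (H1, X3) → no; 1× O (H0, X1) → no; 1× C (H0, X2) → no; 1× C (H1, X2) → no.
No environment satisfies the query, so 0 matching atoms.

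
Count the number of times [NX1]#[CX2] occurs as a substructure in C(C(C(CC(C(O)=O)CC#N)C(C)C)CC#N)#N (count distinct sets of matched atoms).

3

[NX1]#[CX2] is the SMARTS for a nitrile: a nitrogen triple-bonded to a two-connected carbon.
The molecule carries 3 separate instances of a nitrile (-C#N) meeting every constraint; each maps to a distinct set of atoms, giving 3 matches.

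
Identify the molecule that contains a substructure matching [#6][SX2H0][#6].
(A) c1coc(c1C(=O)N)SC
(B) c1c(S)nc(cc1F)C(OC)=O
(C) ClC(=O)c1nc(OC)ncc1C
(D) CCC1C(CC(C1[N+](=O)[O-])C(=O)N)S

A

[#6][SX2H0][#6] describes an aliphatic sulfur bridging two carbons with no H on the sulfur (a thioether).
(A) contains a methylthio ether (-SCH3), which satisfies every atom and bond constraint.
(B) has a thiol (-SH) but the sulfur has H1, not H0 bridging two carbons.
(C) has a methoxy ether (-OCH3) but the bridging atom is O, not S.
(D) has a thiol (-SH) but the sulfur has H1, not H0 bridging two carbons.
So the answer is (A).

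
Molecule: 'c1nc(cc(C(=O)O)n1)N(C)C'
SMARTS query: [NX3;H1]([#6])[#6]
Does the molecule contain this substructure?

The pattern [NX3;H1]([#6])[#6] describes a trivalent nitrogen with one H, bonded to two carbons — a secondary amine.
The closest candidate here is a dimethylamino group (-N(CH3)2), but the nitrogen has H0, not H1. No other fragment satisfies the full query, so there is no match.

No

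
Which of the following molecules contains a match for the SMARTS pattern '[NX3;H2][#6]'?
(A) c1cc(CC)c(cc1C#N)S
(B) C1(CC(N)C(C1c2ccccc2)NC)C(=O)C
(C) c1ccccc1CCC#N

[NX3;H2][#6] describes a trivalent nitrogen with two H attached to carbon (a primary amine).
(A) has a nitrile (-C#N) but the nitrogen is NX1 (triple-bonded), not NX3 with two H.
(B) contains a primary amino group (-NH2), which satisfies every atom and bond constraint.
(C) has a nitrile (-C#N) but the nitrogen is NX1 (triple-bonded), not NX3 with two H.
So the answer is (B).

B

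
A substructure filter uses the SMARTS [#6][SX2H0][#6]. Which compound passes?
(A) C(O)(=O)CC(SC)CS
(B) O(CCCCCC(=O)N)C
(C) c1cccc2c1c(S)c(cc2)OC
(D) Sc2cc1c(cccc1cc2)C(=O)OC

A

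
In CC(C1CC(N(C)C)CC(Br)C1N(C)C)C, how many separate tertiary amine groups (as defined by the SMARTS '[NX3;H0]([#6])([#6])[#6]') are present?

2

[NX3;H0]([#6])([#6])[#6] is the SMARTS for a tertiary amine: a trivalent nitrogen with no H, bonded to three carbons.
The molecule carries 2 separate instances of a dimethylamino group (-N(CH3)2) meeting every constraint; each maps to a distinct set of atoms, giving 2 matches.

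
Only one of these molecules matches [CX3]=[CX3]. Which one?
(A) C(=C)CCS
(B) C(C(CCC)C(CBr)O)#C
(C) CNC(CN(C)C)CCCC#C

A

[CX3]=[CX3] describes a non-aromatic C=C double bond between two sp2 carbons (an alkene).
(A) contains a vinyl group (-CH=CH2), which satisfies every atom and bond constraint.
(B) has an ethynyl group (-C#CH) but the C-C bond is a triple bond, not a double bond.
(C) has an ethynyl group (-C#CH) but the C-C bond is a triple bond, not a double bond.
So the answer is (A).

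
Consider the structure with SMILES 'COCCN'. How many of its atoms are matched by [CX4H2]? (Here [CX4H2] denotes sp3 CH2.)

2

The query [CX4H2] means: sp3 carbon (X4) with exactly two hydrogens.
Check the 5 heavy atoms by environment: 2× C (H2, X4) → match; 1× N (H2, X3) → no; 1× O (H0, X2) → no; 1× C (H3, X4) → no.
That gives 2 matching atoms.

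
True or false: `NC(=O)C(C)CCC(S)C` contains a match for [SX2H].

True

The pattern [SX2H] describes an aliphatic sulfur with two connections, one being H — a thiol.
The molecule carries a thiol (-SH), whose atoms satisfy every constraint of the query, so the pattern matches.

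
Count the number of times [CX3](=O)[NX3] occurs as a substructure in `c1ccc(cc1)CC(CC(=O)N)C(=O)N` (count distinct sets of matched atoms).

[CX3](=O)[NX3] is the SMARTS for an amide: a carbonyl carbon bonded to a trivalent nitrogen.
The molecule carries 2 separate instances of a primary amide (-C(=O)NH2) meeting every constraint; each maps to a distinct set of atoms, giving 2 matches.

2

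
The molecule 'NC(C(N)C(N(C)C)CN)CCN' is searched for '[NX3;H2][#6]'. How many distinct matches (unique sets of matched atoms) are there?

4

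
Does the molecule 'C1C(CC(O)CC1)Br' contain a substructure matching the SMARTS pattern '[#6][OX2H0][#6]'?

No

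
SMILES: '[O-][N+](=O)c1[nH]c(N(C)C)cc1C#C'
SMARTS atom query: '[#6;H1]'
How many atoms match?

Check the 13 heavy atoms by environment: 1× n (aromatic, H1) → no; 3× c (aromatic, H0) → no; 1× c (aromatic, H1) → match; 1× N (charge +1, H0) → no; 1× O (charge -1, H0) → no; 1× O (H0) → no; 1× N (H0) → no; 2× C (H3) → no; 1× C (H0) → no; 1× C (H1) → match.
Summing the matching environments: 1 + 1 = 2 matching atoms.

2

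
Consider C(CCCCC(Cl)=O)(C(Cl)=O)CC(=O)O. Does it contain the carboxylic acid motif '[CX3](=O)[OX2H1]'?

Yes

The pattern [CX3](=O)[OX2H1] describes an sp2 carbon double-bonded to O and single-bonded to an -OH oxygen — a carboxylic acid.
The molecule carries a carboxylic acid group (-C(=O)OH), whose atoms satisfy every constraint of the query, so the pattern matches.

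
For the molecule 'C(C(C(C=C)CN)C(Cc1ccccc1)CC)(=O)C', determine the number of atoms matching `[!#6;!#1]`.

Check the 19 heavy atoms by environment: 11× C → no; 1× N → match; 6× c (aromatic) → no; 1× O → match.
Summing the matching environments: 1 + 1 = 2 matching atoms.

2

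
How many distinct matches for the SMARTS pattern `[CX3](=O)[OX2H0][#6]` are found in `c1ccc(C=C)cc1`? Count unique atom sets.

0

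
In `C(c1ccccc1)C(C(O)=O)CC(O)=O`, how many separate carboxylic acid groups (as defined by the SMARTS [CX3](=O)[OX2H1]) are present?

[CX3](=O)[OX2H1] is the SMARTS for a carboxylic acid: an sp2 carbon double-bonded to O and single-bonded to an -OH oxygen.
The molecule carries 2 separate instances of a carboxylic acid group (-C(=O)OH) meeting every constraint; each maps to a distinct set of atoms, giving 2 matches.

2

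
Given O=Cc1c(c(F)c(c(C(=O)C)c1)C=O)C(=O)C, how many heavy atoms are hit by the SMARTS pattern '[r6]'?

6

The query [r6] means: r6 matches atoms in a six-membered ring.
Check the 17 heavy atoms by environment: 6× c (aromatic, in 6-ring) → match; 6× C (acyclic) → no; 4× O (acyclic) → no; 1× F (acyclic) → no.
That gives 6 matching atoms.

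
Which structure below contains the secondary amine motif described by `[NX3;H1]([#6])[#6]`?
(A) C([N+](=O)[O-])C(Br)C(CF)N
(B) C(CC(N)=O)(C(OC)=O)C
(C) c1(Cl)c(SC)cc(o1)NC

C

[NX3;H1]([#6])[#6] describes a trivalent nitrogen with one H, bonded to two carbons (a secondary amine).
(A) has a primary amino group (-NH2) but the nitrogen has H2 and only one carbon neighbour.
(B) has a primary amide (-C(=O)NH2) but the -C(=O)NH2 nitrogen has H2, not H1.
(C) contains an N-methylamino group (-NHCH3), which satisfies every atom and bond constraint.
So the answer is (C).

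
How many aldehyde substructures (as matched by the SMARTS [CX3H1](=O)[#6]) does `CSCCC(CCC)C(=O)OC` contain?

0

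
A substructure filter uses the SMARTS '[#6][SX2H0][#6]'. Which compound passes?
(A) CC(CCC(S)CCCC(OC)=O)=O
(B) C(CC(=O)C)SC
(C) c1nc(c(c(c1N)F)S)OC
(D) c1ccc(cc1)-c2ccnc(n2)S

B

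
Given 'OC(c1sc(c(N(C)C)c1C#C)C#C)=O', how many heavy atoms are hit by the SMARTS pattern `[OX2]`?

The query [OX2] means: aliphatic oxygen with two total connections — ether, hydroxyl, or ester single-bond O.
Check the 15 heavy atoms by environment: 1× s (aromatic, X2) → no; 4× c (aromatic, X3) → no; 1× C (X3) → no; 1× O (X1) → no; 1× O (X2) → match; 1× N (X3) → no; 2× C (X4) → no; 4× C (X2) → no.
That gives 1 matching atom.

1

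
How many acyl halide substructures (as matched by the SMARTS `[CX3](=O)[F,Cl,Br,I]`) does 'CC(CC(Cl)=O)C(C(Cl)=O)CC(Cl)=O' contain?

[CX3](=O)[F,Cl,Br,I] is the SMARTS for an acyl halide: a carbonyl carbon bonded to a halogen.
The molecule carries 3 separate instances of an acyl chloride (-C(=O)Cl) meeting every constraint; each maps to a distinct set of atoms, giving 3 matches.

3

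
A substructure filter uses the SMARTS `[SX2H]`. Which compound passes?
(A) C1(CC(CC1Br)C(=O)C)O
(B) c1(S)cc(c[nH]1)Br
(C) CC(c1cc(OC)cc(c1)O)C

[SX2H] describes an aliphatic sulfur with two connections, one being H (a thiol).
(A) has a hydroxyl group (-OH) but it is an -OH, not an -SH.
(B) contains a thiol (-SH), which satisfies every atom and bond constraint.
(C) has a hydroxyl group (-OH) but it is an -OH, not an -SH.
So the answer is (B).

B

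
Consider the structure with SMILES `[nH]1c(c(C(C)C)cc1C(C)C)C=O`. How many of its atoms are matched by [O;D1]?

1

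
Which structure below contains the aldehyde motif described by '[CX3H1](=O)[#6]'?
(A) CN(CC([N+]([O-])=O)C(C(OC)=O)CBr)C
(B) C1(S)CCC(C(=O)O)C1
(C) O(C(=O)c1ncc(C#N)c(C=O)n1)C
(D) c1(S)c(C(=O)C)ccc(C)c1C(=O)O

[CX3H1](=O)[#6] describes an sp2 carbon with one H, double-bonded to O and single-bonded to carbon (an aldehyde).
(A) has a methyl-ester group (-C(=O)OCH3) but the carbonyl carbon has H0, not H1.
(B) has a carboxylic acid group (-C(=O)OH) but the carbonyl carbon has H0 and is bonded to O, not H1.
(C) contains an aldehyde (-CHO), which satisfies every atom and bond constraint.
(D) has a carboxylic acid group (-C(=O)OH) but the carbonyl carbon has H0 and is bonded to O, not H1.
So the answer is (C).

C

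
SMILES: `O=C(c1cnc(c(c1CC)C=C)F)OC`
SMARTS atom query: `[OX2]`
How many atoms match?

The query [OX2] means: aliphatic oxygen with two total connections — ether, hydroxyl, or ester single-bond O.
Check the 15 heavy atoms by environment: 1× n (aromatic, X2) → no; 5× c (aromatic, X3) → no; 3× C (X3) → no; 1× O (X1) → no; 1× O (X2) → match; 3× C (X4) → no; 1× F (X1) → no.
That gives 1 matching atom.

1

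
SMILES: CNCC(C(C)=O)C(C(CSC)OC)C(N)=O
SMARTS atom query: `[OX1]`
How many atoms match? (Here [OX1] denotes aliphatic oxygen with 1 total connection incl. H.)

2

The query [OX1] means: aliphatic oxygen with one total connection — typically a carbonyl =O or an oxide.
Check the 17 heavy atoms by environment: 9× C (X4) → no; 2× C (X3) → no; 2× O (X1) → match; 2× N (X3) → no; 1× S (X2) → no; 1× O (X2) → no.
That gives 2 matching atoms.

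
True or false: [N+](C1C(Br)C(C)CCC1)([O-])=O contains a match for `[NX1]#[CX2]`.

False

The pattern [NX1]#[CX2] describes a nitrogen triple-bonded to a two-connected carbon — a nitrile.
The closest candidate here is a nitro group (-[N+](=O)[O-]), but there is no C#N triple bond. No other fragment satisfies the full query, so there is no match.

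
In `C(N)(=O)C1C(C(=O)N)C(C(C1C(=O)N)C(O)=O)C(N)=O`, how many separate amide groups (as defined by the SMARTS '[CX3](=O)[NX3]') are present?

[CX3](=O)[NX3] is the SMARTS for an amide: a carbonyl carbon bonded to a trivalent nitrogen.
The molecule carries 4 separate instances of a primary amide (-C(=O)NH2) meeting every constraint; each maps to a distinct set of atoms, giving 4 matches.

4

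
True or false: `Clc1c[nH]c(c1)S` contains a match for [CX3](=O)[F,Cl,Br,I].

False

The pattern [CX3](=O)[F,Cl,Br,I] describes a carbonyl carbon bonded to a halogen — an acyl halide.
The closest candidate here is a chloro substituent, but the Cl is not on a carbonyl carbon. No other fragment satisfies the full query, so there is no match.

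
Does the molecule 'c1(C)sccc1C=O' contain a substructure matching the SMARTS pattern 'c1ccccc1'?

No

The pattern c1ccccc1 describes six aromatic carbons in a ring — a benzene ring.
The closest candidate here is a methyl group (-CH3), but no six-membered all-carbon aromatic ring is present. No other fragment satisfies the full query, so there is no match.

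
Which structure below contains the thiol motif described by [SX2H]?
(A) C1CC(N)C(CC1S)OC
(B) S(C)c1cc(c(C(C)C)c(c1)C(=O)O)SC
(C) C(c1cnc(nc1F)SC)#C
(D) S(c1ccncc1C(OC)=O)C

[SX2H] describes an aliphatic sulfur with two connections, one being H (a thiol).
(A) contains a thiol (-SH), which satisfies every atom and bond constraint.
(B) has a methylthio ether (-SCH3) but the sulfur has H0 (bonded to two carbons), not H1.
(C) has a methylthio ether (-SCH3) but the sulfur has H0 (bonded to two carbons), not H1.
(D) has a methylthio ether (-SCH3) but the sulfur has H0 (bonded to two carbons), not H1.
So the answer is (A).

A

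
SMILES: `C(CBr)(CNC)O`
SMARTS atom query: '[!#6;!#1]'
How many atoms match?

3

The query [!#6;!#1] means: not carbon and not hydrogen — any heteroatom.
Check the 7 heavy atoms by environment: 4× C → no; 1× O → match; 1× Br → match; 1× N → match.
Summing the matching environments: 1 + 1 + 1 = 3 matching atoms.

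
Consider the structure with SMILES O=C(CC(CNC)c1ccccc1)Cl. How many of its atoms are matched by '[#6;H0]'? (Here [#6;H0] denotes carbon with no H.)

2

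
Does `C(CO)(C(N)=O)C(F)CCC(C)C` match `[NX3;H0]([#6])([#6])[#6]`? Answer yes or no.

No

The pattern [NX3;H0]([#6])([#6])[#6] describes a trivalent nitrogen with no H, bonded to three carbons — a tertiary amine.
The closest candidate here is a primary amide (-C(=O)NH2), but the amide nitrogen has H2 and only one carbon neighbour. No other fragment satisfies the full query, so there is no match.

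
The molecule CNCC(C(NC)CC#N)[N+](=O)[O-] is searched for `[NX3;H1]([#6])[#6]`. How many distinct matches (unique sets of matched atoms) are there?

2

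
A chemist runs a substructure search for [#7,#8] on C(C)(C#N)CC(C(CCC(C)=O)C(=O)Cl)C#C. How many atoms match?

3

The query [#7,#8] means: nitrogen or oxygen (comma = OR).
Check the 17 heavy atoms by environment: 13× C → no; 2× O → match; 1× Cl → no; 1× N → match.
Summing the matching environments: 2 + 1 = 3 matching atoms.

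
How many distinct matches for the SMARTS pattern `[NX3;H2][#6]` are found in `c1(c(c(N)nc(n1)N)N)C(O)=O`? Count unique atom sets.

3

[NX3;H2][#6] is the SMARTS for a primary amine: a trivalent nitrogen with two H attached to carbon.
The molecule carries 3 separate instances of a primary amino group (-NH2) meeting every constraint; each maps to a distinct set of atoms, giving 3 matches.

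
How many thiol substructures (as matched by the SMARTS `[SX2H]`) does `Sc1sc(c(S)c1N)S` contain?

3

[SX2H] is the SMARTS for a thiol: an aliphatic sulfur with two connections, one being H.
The molecule carries 3 separate instances of a thiol (-SH) meeting every constraint; each maps to a distinct set of atoms, giving 3 matches.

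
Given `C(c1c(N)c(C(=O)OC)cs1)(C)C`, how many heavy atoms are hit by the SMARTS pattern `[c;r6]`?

0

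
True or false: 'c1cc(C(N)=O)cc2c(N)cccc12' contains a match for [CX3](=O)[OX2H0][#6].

False

The pattern [CX3](=O)[OX2H0][#6] describes a carbonyl carbon bonded to an oxygen that is itself bonded to carbon (no H on that O) — an ester.
The closest candidate here is a primary amide (-C(=O)NH2), but the carbonyl is bonded to N, not to an O-C linkage. No other fragment satisfies the full query, so there is no match.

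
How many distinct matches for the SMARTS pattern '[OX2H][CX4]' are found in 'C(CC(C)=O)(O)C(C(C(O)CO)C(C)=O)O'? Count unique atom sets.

[OX2H][CX4] is the SMARTS for an aliphatic alcohol: a hydroxyl oxygen bound to an sp3 (X4) carbon.
The molecule carries 4 separate instances of a hydroxyl group (-OH) meeting every constraint; each maps to a distinct set of atoms, giving 4 matches.

4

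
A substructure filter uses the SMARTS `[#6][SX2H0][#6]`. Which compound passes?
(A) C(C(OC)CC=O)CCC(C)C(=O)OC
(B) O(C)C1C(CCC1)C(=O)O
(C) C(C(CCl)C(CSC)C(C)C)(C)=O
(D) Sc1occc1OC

[#6][SX2H0][#6] describes an aliphatic sulfur bridging two carbons with no H on the sulfur (a thioether).
(A) has a methoxy ether (-OCH3) but the bridging atom is O, not S.
(B) has a methoxy ether (-OCH3) but the bridging atom is O, not S.
(C) contains a methylthio ether (-SCH3), which satisfies every atom and bond constraint.
(D) has a thiol (-SH) but the sulfur has H1, not H0 bridging two carbons.
So the answer is (C).

C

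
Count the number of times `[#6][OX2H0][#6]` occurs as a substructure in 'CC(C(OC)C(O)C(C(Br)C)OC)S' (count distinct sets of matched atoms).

2

[#6][OX2H0][#6] is the SMARTS for an ether: an aliphatic oxygen bridging two carbons with no H on the oxygen.
The molecule carries 2 separate instances of a methoxy ether (-OCH3) meeting every constraint; each maps to a distinct set of atoms, giving 2 matches.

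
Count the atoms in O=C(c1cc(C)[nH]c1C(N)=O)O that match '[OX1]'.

Check the 12 heavy atoms by environment: 1× n (aromatic, X3) → no; 4× c (aromatic, X3) → no; 2× C (X3) → no; 2× O (X1) → match; 1× O (X2) → no; 1× C (X4) → no; 1× N (X3) → no.
That gives 2 matching atoms.

2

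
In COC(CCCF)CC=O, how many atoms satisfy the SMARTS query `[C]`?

7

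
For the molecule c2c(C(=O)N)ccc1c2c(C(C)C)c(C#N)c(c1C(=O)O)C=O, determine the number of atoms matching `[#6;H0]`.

The query [#6;H0] means: any carbon with no attached hydrogen.
Check the 23 heavy atoms by environment: 7× c (aromatic, H0) → match; 3× c (aromatic, H1) → no; 3× C (H0) → match; 3× O (H0) → no; 1× N (H2) → no; 1× O (H1) → no; 2× C (H1) → no; 2× C (H3) → no; 1× N (H0) → no.
Summing the matching environments: 7 + 3 = 10 matching atoms.

10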